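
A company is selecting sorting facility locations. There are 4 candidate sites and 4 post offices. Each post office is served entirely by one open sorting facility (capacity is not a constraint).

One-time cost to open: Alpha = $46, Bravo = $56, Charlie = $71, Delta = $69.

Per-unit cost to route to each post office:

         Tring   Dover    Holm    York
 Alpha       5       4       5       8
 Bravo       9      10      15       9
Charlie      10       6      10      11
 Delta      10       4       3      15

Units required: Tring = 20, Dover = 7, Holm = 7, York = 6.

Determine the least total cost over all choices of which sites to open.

For any fixed open set, each post office goes to its cheapest open site; total = fixed + service.
{Alpha}: Tring→Alpha 5·20=100, Dover→Alpha 4·7=28, Holm→Alpha 5·7=35, York→Alpha 8·6=48. Service 211; fixed 46; total 257.
{Alpha, Delta}: Tring→Alpha 5·20=100, Dover→Alpha 4·7=28, Holm→Delta 3·7=21, York→Alpha 8·6=48. Service 197; fixed 115; total 312.
{Alpha, Bravo}: service 211 + fixed 102 = 313
{Alpha, Bravo, Charlie, Delta}: service 197 + fixed 242 = 439
No other subset beats 257.

Minimum total cost: 257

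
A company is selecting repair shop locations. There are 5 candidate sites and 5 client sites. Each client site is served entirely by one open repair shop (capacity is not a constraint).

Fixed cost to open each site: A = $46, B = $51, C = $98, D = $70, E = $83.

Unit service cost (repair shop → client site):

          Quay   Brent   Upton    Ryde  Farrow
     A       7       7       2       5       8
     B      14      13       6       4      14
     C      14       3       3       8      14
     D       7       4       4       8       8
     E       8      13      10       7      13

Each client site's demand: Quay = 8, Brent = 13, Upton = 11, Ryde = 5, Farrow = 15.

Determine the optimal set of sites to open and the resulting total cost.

Open A only; minimum total cost 360.

For any fixed open set, each client site goes to its cheapest open site; total = fixed + service.
{A}: Quay→A 7·8=56, Brent→A 7·13=91, Upton→A 2·11=22, Ryde→A 5·5=25, Farrow→A 8·15=120. Service 314; fixed 46; total 360.
{D}: service 312 + fixed 70 = 382
{A, D}: service 275 + fixed 116 = 391
{A, B, C, D, E}: service 257 + fixed 348 = 605
No other subset beats 360.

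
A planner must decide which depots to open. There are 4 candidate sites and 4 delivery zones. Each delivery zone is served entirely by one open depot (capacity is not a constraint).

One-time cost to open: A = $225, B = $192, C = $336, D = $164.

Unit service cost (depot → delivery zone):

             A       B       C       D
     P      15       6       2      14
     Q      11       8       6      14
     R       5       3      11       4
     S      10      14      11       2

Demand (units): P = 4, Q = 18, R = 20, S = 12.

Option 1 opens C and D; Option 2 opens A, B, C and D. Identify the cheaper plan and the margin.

Option 1 is cheaper by 397.

Option 1: {C, D}: P→C 2·4=8, Q→C 6·18=108, R→D 4·20=80, S→D 2·12=24. Service 220; fixed 500; total 720.
Option 2: {A, B, C, D}: P→C 2·4=8, Q→C 6·18=108, R→B 3·20=60, S→D 2·12=24. Service 200; fixed 917; total 1117.
Difference: |720 − 1117| = 397.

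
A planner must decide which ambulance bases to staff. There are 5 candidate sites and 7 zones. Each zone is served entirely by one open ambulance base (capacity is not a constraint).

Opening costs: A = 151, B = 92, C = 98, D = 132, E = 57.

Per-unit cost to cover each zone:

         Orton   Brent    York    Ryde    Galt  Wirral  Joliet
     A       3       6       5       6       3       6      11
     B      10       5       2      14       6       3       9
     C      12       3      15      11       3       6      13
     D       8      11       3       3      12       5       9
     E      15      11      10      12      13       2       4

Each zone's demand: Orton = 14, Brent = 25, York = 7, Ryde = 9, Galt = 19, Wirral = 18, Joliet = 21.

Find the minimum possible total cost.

Minimum total cost: 666

For any fixed open set, each zone goes to its cheapest open site; total = fixed + service.
{A, E}: Orton→A 3·14=42, Brent→A 6·25=150, York→A 5·7=35, Ryde→A 6·9=54, Galt→A 3·19=57, Wirral→E 2·18=36, Joliet→E 4·21=84. Service 458; fixed 208; total 666.
{A, C, E}: Orton→A 3·14=42, Brent→C 3·25=75, York→A 5·7=35, Ryde→A 6·9=54, Galt→A 3·19=57, Wirral→E 2·18=36, Joliet→E 4·21=84. Service 383; fixed 306; total 689.
{C, D, E}: Orton→D 8·14=112, Brent→C 3·25=75, York→D 3·7=21, Ryde→D 3·9=27, Galt→C 3·19=57, Wirral→E 2·18=36, Joliet→E 4·21=84. Service 412; fixed 287; total 699.
{A, B, C, D, E}: Orton→A 3·14=42, Brent→C 3·25=75, York→B 2·7=14, Ryde→D 3·9=27, Galt→A 3·19=57, Wirral→E 2·18=36, Joliet→E 4·21=84. Service 335; fixed 530; total 865.
No other subset beats 666.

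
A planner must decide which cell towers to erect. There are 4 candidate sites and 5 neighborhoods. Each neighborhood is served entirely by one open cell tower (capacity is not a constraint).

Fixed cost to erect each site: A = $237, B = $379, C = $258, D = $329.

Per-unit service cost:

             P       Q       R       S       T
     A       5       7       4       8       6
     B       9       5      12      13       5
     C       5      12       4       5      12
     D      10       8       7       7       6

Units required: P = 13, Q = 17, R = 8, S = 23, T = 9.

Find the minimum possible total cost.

For any fixed open set, each neighborhood goes to its cheapest open site; total = fixed + service.
{A}: P→A 5·13=65, Q→A 7·17=119, R→A 4·8=32, S→A 8·23=184, T→A 6·9=54. Service 454; fixed 237; total 691.
{C}: service 524 + fixed 258 = 782
{D}: P→D 10·13=130, Q→D 8·17=136, R→D 7·8=56, S→D 7·23=161, T→D 6·9=54. Service 537; fixed 329; total 866.
{A, B, C, D}: P→A 5·13=65, Q→B 5·17=85, R→A 4·8=32, S→C 5·23=115, T→B 5·9=45. Service 342; fixed 1203; total 1545.
No other subset beats 691.

Minimum total cost: 691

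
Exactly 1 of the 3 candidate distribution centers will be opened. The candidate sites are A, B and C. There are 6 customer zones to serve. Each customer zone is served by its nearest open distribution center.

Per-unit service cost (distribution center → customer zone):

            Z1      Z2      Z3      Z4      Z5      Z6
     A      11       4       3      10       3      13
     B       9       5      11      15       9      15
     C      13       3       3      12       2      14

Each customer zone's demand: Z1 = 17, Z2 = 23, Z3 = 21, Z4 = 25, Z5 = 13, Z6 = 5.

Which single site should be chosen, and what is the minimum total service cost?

With exactly 1 open, each customer zone uses its cheapest among the chosen.
{A}: Z1→A 11·17=187, Z2→A 4·23=92, Z3→A 3·21=63, Z4→A 10·25=250, Z5→A 3·13=39, Z6→A 13·5=65. Service cost 696.
{C}: service cost 749
{B}: service cost 1066
Among all 3 size-1 choices, {A} is lowest.

Choose A only; total service cost 696.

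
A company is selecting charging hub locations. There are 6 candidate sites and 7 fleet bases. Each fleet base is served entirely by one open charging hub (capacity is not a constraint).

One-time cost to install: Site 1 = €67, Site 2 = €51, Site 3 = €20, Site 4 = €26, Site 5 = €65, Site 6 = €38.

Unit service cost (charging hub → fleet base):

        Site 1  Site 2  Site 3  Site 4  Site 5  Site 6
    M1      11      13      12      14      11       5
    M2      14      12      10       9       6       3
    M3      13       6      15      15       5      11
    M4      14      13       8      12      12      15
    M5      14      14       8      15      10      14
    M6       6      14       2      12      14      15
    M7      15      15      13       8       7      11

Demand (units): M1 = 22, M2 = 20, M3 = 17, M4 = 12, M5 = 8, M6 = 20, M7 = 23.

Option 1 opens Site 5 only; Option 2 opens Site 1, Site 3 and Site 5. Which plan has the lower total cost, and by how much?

Option 1: {Site 5}: M1→Site 5 11·22=242, M2→Site 5 6·20=120, M3→Site 5 5·17=85, M4→Site 5 12·12=144, M5→Site 5 10·8=80, M6→Site 5 14·20=280, M7→Site 5 7·23=161. Service 1112; fixed 65; total 1177.
Option 2: {Site 1, Site 3, Site 5}: M1→Site 1 11·22=242, M2→Site 5 6·20=120, M3→Site 5 5·17=85, M4→Site 3 8·12=96, M5→Site 3 8·8=64, M6→Site 3 2·20=40, M7→Site 5 7·23=161. Service 808; fixed 152; total 960.
Difference: |1177 − 960| = 217.

Option 2 is cheaper by 217.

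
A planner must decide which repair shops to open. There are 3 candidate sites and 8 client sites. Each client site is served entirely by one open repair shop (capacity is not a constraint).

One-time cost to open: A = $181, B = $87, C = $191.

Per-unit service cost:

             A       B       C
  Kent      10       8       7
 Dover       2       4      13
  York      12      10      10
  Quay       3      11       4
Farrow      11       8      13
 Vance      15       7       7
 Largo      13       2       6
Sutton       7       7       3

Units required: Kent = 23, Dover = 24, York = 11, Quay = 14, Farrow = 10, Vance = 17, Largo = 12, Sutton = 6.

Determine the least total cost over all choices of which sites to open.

Minimum total cost: 896

For any fixed open set, each client site goes to its cheapest open site; total = fixed + service.
{B}: Kent→B 8·23=184, Dover→B 4·24=96, York→B 10·11=110, Quay→B 11·14=154, Farrow→B 8·10=80, Vance→B 7·17=119, Largo→B 2·12=24, Sutton→B 7·6=42. Service 809; fixed 87; total 896.
{A, B}: service 649 + fixed 268 = 917
{B, C}: Kent→C 7·23=161, Dover→B 4·24=96, York→B 10·11=110, Quay→C 4·14=56, Farrow→B 8·10=80, Vance→B 7·17=119, Largo→B 2·12=24, Sutton→C 3·6=18. Service 664; fixed 278; total 942.
{A, B, C}: service 602 + fixed 459 = 1061
No other subset beats 896.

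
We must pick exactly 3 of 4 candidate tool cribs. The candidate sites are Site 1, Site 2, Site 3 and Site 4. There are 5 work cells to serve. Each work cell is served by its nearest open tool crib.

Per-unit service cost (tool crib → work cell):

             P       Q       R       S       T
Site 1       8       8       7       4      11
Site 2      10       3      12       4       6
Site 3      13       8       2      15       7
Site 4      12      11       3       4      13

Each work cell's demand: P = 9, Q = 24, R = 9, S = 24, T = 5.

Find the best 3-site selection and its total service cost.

With exactly 3 open, each work cell uses its cheapest among the chosen.
{Site 1, Site 2, Site 3}: P→Site 1 8·9=72, Q→Site 2 3·24=72, R→Site 3 2·9=18, S→Site 1 4·24=96, T→Site 2 6·5=30. Service cost 288.
{Site 1, Site 2, Site 4}: service cost 297
{Site 2, Site 3, Site 4}: service cost 306
Among all 4 size-3 choices, {Site 1, Site 2, Site 3} is lowest.

Choose Site 1, Site 2 and Site 3; total service cost 288.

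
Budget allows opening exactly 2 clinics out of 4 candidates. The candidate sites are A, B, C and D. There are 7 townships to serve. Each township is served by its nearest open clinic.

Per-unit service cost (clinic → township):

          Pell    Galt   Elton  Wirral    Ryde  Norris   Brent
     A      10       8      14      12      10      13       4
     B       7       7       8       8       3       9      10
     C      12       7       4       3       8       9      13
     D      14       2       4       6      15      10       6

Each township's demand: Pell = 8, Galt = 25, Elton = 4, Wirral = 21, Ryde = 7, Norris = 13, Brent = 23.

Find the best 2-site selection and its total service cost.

Choose B and D; total service cost 524.

With exactly 2 open, each township uses its cheapest among the chosen.
{B, D}: Pell→B 7·8=56, Galt→D 2·25=50, Elton→D 4·4=16, Wirral→D 6·21=126, Ryde→B 3·7=21, Norris→B 9·13=117, Brent→D 6·23=138. Service cost 524.
{C, D}: service cost 536
{A, D}: service cost 564
Among all 6 size-2 choices, {B, D} is lowest.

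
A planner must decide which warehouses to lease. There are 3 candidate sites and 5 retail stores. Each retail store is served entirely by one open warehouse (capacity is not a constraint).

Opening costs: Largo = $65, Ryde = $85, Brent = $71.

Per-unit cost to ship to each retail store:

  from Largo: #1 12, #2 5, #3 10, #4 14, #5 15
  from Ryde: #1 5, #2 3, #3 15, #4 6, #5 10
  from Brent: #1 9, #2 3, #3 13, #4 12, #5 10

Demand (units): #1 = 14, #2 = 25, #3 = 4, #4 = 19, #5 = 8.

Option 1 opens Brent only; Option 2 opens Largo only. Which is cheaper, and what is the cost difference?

Option 1 is cheaper by 152.

Option 1: {Brent}: #1→Brent 9·14=126, #2→Brent 3·25=75, #3→Brent 13·4=52, #4→Brent 12·19=228, #5→Brent 10·8=80. Service 561; fixed 71; total 632.
Option 2: {Largo}: #1→Largo 12·14=168, #2→Largo 5·25=125, #3→Largo 10·4=40, #4→Largo 14·19=266, #5→Largo 15·8=120. Service 719; fixed 65; total 784.
Difference: |632 − 784| = 152.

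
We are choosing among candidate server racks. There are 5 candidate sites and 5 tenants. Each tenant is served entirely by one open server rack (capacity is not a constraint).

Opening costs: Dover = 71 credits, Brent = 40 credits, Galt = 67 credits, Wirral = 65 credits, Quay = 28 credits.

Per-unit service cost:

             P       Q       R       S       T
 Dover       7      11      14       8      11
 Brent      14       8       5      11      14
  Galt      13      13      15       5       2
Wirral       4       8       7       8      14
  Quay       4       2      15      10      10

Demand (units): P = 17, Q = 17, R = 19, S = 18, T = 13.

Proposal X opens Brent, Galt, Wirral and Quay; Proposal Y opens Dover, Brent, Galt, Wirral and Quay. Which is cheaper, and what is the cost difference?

Proposal X: {Brent, Galt, Wirral, Quay}: P→Wirral 4·17=68, Q→Quay 2·17=34, R→Brent 5·19=95, S→Galt 5·18=90, T→Galt 2·13=26. Service 313; fixed 200; total 513.
Proposal Y: {Dover, Brent, Galt, Wirral, Quay}: P→Wirral 4·17=68, Q→Quay 2·17=34, R→Brent 5·19=95, S→Galt 5·18=90, T→Galt 2·13=26. Service 313; fixed 271; total 584.
Difference: |513 − 584| = 71.

Proposal X is cheaper by 71.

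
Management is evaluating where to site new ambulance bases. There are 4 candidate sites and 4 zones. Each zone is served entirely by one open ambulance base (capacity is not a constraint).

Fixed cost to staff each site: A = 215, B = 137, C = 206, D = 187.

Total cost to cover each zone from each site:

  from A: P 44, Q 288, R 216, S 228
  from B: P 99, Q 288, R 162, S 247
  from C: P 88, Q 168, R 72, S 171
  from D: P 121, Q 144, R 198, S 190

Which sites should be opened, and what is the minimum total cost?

Open C only; minimum total cost 705.

For any fixed open set, each zone goes to its cheapest open site; total = fixed + service.
{C}: P→C 88, Q→C 168, R→C 72, S→C 171. Service 499; fixed 206; total 705.
{D}: P→D 121, Q→D 144, R→D 198, S→D 190. Service 653; fixed 187; total 840.
{B, C}: P→C 88, Q→C 168, R→C 72, S→C 171. Service 499; fixed 343; total 842.
{A, B, C, D}: service 431 + fixed 745 = 1176
No other subset beats 705.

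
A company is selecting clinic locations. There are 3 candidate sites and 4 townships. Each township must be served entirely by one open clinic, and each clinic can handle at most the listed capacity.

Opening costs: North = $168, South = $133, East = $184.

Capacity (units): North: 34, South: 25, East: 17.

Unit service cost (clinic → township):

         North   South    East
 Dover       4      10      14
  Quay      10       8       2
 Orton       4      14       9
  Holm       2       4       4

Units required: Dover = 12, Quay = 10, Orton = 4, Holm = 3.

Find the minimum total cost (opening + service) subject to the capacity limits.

Minimum total cost: 338

Open {North}: Dover→North 4·12=48, Quay→North 10·10=100, Orton→North 4·4=16, Holm→North 2·3=6.
Loads: North carries 29/34. Service 170; fixed 168; total 338.
Next best feasible plan costs 442.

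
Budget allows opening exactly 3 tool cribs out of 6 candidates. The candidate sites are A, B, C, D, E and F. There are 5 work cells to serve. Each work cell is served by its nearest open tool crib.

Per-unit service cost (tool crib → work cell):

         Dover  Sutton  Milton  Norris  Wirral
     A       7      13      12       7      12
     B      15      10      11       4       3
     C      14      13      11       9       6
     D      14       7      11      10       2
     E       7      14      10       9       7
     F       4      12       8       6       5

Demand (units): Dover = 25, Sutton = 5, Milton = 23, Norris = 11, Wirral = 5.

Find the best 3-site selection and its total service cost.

Choose B, D and F; total service cost 373.

With exactly 3 open, each work cell uses its cheapest among the chosen.
{B, D, F}: Dover→F 4·25=100, Sutton→D 7·5=35, Milton→F 8·23=184, Norris→B 4·11=44, Wirral→D 2·5=10. Service cost 373.
{A, B, F}: service cost 393
{B, C, F}: service cost 393
Among all 20 size-3 choices, {B, D, F} is lowest.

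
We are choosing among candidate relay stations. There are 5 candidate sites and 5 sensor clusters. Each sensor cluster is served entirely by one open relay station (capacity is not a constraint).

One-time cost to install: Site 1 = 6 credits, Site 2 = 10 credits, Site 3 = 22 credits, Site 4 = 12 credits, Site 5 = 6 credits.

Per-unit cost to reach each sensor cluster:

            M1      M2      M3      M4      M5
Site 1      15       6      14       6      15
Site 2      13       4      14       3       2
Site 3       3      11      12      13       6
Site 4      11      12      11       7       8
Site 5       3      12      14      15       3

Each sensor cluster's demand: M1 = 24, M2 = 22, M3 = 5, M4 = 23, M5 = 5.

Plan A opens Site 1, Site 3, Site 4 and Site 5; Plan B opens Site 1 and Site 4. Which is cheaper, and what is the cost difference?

Plan A is cheaper by 189.

Plan A: {Site 1, Site 3, Site 4, Site 5}: M1→Site 3 3·24=72, M2→Site 1 6·22=132, M3→Site 4 11·5=55, M4→Site 1 6·23=138, M5→Site 5 3·5=15. Service 412; fixed 46; total 458.
Plan B: {Site 1, Site 4}: M1→Site 4 11·24=264, M2→Site 1 6·22=132, M3→Site 4 11·5=55, M4→Site 1 6·23=138, M5→Site 4 8·5=40. Service 629; fixed 18; total 647.
Difference: |458 − 647| = 189.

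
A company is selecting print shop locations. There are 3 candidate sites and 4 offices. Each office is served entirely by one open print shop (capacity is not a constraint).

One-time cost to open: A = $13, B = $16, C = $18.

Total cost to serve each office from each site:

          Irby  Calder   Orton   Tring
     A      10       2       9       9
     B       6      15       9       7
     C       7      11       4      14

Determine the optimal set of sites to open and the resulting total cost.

Open A only; minimum total cost 43.

For any fixed open set, each office goes to its cheapest open site; total = fixed + service.
{A}: Irby→A 10, Calder→A 2, Orton→A 9, Tring→A 9. Service 30; fixed 13; total 43.
{A, B}: service 24 + fixed 29 = 53
{A, C}: Irby→C 7, Calder→A 2, Orton→C 4, Tring→A 9. Service 22; fixed 31; total 53.
{A, B, C}: service 19 + fixed 47 = 66
No other subset beats 43.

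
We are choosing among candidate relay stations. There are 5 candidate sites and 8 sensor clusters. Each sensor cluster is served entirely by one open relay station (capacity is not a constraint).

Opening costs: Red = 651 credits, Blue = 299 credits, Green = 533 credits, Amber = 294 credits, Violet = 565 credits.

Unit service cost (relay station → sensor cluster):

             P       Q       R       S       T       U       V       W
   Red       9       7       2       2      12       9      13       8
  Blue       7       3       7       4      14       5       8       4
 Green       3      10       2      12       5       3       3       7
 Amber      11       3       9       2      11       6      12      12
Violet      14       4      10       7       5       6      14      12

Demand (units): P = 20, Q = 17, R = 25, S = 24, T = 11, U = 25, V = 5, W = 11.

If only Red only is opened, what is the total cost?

Each sensor cluster is assigned to its cheapest site among the open ones.
{Red}: P→Red 9·20=180, Q→Red 7·17=119, R→Red 2·25=50, S→Red 2·24=48, T→Red 12·11=132, U→Red 9·25=225, V→Red 13·5=65, W→Red 8·11=88. Service 907; fixed 651; total 1558.

Total cost: 1558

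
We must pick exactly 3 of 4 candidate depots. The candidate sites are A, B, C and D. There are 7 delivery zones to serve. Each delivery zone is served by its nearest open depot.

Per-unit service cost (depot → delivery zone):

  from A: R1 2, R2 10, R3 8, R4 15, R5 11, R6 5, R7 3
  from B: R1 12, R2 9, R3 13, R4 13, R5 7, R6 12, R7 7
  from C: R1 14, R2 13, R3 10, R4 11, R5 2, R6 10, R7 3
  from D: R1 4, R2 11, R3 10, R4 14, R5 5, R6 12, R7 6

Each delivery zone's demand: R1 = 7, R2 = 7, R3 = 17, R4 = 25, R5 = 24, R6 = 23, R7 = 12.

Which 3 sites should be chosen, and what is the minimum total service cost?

Choose A, B and C; total service cost 687.

With exactly 3 open, each delivery zone uses its cheapest among the chosen.
{A, B, C}: R1→A 2·7=14, R2→B 9·7=63, R3→A 8·17=136, R4→C 11·25=275, R5→C 2·24=48, R6→A 5·23=115, R7→A 3·12=36. Service cost 687.
{A, C, D}: service cost 694
{A, B, D}: service cost 809
Among all 4 size-3 choices, {A, B, C} is lowest.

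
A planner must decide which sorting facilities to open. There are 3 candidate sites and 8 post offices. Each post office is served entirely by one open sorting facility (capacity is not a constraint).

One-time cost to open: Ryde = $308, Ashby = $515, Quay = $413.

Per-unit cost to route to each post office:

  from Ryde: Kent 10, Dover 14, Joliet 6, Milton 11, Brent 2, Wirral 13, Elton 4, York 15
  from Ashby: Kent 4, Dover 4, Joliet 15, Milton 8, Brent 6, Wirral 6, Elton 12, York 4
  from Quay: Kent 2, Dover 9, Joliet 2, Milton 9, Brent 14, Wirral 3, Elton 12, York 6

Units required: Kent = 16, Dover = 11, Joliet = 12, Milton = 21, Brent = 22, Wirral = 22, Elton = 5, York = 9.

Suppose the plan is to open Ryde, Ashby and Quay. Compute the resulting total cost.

Total cost: 1670

Each post office is assigned to its cheapest site among the open ones.
{Ryde, Ashby, Quay}: Kent→Quay 2·16=32, Dover→Ashby 4·11=44, Joliet→Quay 2·12=24, Milton→Ashby 8·21=168, Brent→Ryde 2·22=44, Wirral→Quay 3·22=66, Elton→Ryde 4·5=20, York→Ashby 4·9=36. Service 434; fixed 1236; total 1670.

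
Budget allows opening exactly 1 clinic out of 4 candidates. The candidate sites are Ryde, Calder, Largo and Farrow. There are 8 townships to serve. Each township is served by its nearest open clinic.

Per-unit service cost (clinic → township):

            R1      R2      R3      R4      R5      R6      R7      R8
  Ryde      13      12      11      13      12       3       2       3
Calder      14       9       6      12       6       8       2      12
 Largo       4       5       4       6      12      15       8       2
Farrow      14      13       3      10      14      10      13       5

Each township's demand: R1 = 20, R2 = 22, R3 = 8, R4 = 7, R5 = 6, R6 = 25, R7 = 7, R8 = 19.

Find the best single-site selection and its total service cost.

Choose Largo only; total service cost 805.

With exactly 1 open, each township uses its cheapest among the chosen.
{Largo}: R1→Largo 4·20=80, R2→Largo 5·22=110, R3→Largo 4·8=32, R4→Largo 6·7=42, R5→Largo 12·6=72, R6→Largo 15·25=375, R7→Largo 8·7=56, R8→Largo 2·19=38. Service cost 805.
{Ryde}: service cost 921
{Calder}: service cost 1088
Among all 4 size-1 choices, {Largo} is lowest.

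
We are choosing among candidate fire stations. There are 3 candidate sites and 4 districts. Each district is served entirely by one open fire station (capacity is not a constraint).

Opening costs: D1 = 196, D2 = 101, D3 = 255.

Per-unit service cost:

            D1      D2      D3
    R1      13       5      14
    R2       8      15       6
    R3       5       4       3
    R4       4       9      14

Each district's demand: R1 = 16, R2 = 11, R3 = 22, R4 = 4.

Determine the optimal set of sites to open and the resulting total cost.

Open D2 only; minimum total cost 470.

For any fixed open set, each district goes to its cheapest open site; total = fixed + service.
{D2}: R1→D2 5·16=80, R2→D2 15·11=165, R3→D2 4·22=88, R4→D2 9·4=36. Service 369; fixed 101; total 470.
{D1, D2}: R1→D2 5·16=80, R2→D1 8·11=88, R3→D2 4·22=88, R4→D1 4·4=16. Service 272; fixed 297; total 569.
{D2, D3}: R1→D2 5·16=80, R2→D3 6·11=66, R3→D3 3·22=66, R4→D2 9·4=36. Service 248; fixed 356; total 604.
{D1, D2, D3}: service 228 + fixed 552 = 780
(All 7 nonempty subsets were checked; D2 only is lowest.)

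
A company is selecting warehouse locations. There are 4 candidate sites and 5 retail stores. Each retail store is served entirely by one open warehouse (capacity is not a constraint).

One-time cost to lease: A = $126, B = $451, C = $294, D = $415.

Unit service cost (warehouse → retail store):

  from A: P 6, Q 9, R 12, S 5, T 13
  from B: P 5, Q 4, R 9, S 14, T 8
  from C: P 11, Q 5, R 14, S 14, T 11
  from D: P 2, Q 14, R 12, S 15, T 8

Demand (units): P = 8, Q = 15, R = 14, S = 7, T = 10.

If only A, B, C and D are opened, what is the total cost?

Total cost: 1603

Each retail store is assigned to its cheapest site among the open ones.
{A, B, C, D}: P→D 2·8=16, Q→B 4·15=60, R→B 9·14=126, S→A 5·7=35, T→B 8·10=80. Service 317; fixed 1286; total 1603.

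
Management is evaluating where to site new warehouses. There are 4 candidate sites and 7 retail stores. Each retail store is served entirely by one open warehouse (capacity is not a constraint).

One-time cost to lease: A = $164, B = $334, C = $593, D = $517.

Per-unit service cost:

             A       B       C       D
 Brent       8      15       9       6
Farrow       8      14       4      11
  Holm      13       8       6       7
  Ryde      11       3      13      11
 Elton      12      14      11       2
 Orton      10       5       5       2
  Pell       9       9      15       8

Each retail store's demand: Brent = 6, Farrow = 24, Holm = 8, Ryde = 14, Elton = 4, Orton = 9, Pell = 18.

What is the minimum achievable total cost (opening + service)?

Minimum total cost: 962

For any fixed open set, each retail store goes to its cheapest open site; total = fixed + service.
{A}: Brent→A 8·6=48, Farrow→A 8·24=192, Holm→A 13·8=104, Ryde→A 11·14=154, Elton→A 12·4=48, Orton→A 10·9=90, Pell→A 9·18=162. Service 798; fixed 164; total 962.
{A, B}: Brent→A 8·6=48, Farrow→A 8·24=192, Holm→B 8·8=64, Ryde→B 3·14=42, Elton→A 12·4=48, Orton→B 5·9=45, Pell→A 9·18=162. Service 601; fixed 498; total 1099.
{B}: Brent→B 15·6=90, Farrow→B 14·24=336, Holm→B 8·8=64, Ryde→B 3·14=42, Elton→B 14·4=56, Orton→B 5·9=45, Pell→B 9·18=162. Service 795; fixed 334; total 1129.
{A, B, C, D}: Brent→D 6·6=36, Farrow→C 4·24=96, Holm→C 6·8=48, Ryde→B 3·14=42, Elton→D 2·4=8, Orton→D 2·9=18, Pell→D 8·18=144. Service 392; fixed 1608; total 2000.
No other subset beats 962.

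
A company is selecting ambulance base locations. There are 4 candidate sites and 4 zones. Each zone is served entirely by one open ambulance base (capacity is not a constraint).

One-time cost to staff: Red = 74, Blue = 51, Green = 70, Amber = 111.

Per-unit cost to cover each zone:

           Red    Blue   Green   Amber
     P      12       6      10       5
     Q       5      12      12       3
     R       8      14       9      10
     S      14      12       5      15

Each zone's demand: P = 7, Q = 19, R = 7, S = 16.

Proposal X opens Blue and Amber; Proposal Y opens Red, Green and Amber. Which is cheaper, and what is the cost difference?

Proposal Y is cheaper by 33.

Proposal X: {Blue, Amber}: P→Amber 5·7=35, Q→Amber 3·19=57, R→Amber 10·7=70, S→Blue 12·16=192. Service 354; fixed 162; total 516.
Proposal Y: {Red, Green, Amber}: P→Amber 5·7=35, Q→Amber 3·19=57, R→Red 8·7=56, S→Green 5·16=80. Service 228; fixed 255; total 483.
Difference: |516 − 483| = 33.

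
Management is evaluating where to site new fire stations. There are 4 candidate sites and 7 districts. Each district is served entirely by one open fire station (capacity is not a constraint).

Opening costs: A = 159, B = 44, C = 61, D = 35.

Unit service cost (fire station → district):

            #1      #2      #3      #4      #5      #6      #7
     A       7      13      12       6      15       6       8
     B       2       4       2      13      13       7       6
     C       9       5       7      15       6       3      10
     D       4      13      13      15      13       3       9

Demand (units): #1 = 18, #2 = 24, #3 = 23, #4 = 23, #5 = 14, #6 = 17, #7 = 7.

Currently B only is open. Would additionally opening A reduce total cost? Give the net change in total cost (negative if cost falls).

Current service cost with {B}: 820.
Adding A: each district re-picks its cheapest; new service cost 642, saving 178.
Extra fixed cost: 159. Net change = 159 − 178 = -19.
(Totals: 864 → 845.)

Yes — net change −19 (cost falls by 19).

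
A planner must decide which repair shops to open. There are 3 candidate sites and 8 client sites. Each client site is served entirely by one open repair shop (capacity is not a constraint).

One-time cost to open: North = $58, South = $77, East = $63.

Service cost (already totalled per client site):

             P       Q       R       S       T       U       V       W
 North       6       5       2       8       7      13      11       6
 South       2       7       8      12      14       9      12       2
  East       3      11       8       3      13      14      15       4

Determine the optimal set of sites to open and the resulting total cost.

For any fixed open set, each client site goes to its cheapest open site; total = fixed + service.
{North}: P→North 6, Q→North 5, R→North 2, S→North 8, T→North 7, U→North 13, V→North 11, W→North 6. Service 58; fixed 58; total 116.
{East}: service 71 + fixed 63 = 134
{South}: service 66 + fixed 77 = 143
{North, South, East}: service 41 + fixed 198 = 239
No other subset beats 116.

Open North only; minimum total cost 116.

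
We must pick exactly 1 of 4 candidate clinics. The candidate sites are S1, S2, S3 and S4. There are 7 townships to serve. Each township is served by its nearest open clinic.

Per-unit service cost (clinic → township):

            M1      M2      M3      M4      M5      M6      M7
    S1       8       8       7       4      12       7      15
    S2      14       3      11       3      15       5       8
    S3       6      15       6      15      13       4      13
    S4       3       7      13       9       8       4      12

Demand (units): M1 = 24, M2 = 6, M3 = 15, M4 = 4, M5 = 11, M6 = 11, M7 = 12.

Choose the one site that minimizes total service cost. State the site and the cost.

With exactly 1 open, each township uses its cheapest among the chosen.
{S4}: M1→S4 3·24=72, M2→S4 7·6=42, M3→S4 13·15=195, M4→S4 9·4=36, M5→S4 8·11=88, M6→S4 4·11=44, M7→S4 12·12=144. Service cost 621.
{S3}: service cost 727
{S1}: service cost 750
Among all 4 size-1 choices, {S4} is lowest.

Choose S4 only; total service cost 621.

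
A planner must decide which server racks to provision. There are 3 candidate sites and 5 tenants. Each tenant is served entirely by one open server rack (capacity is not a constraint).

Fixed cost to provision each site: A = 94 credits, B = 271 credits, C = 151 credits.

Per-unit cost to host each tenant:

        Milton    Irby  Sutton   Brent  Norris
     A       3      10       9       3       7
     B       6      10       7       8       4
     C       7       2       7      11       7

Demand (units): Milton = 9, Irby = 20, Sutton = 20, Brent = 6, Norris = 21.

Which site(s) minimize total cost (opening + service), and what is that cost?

For any fixed open set, each tenant goes to its cheapest open site; total = fixed + service.
{C}: Milton→C 7·9=63, Irby→C 2·20=40, Sutton→C 7·20=140, Brent→C 11·6=66, Norris→C 7·21=147. Service 456; fixed 151; total 607.
{A, C}: service 372 + fixed 245 = 617
{A}: Milton→A 3·9=27, Irby→A 10·20=200, Sutton→A 9·20=180, Brent→A 3·6=18, Norris→A 7·21=147. Service 572; fixed 94; total 666.
{A, B, C}: Milton→A 3·9=27, Irby→C 2·20=40, Sutton→B 7·20=140, Brent→A 3·6=18, Norris→B 4·21=84. Service 309; fixed 516; total 825.
(All 7 nonempty subsets were checked; C only is lowest.)

Open C only; minimum total cost 607.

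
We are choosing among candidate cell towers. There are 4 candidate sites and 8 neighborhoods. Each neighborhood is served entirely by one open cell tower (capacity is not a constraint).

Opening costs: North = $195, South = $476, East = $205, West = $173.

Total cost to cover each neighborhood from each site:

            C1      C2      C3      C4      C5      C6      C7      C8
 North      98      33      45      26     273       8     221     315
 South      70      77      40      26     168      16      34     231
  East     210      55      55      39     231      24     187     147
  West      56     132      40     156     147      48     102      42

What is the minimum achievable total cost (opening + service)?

For any fixed open set, each neighborhood goes to its cheapest open site; total = fixed + service.
{North, West}: C1→West 56, C2→North 33, C3→West 40, C4→North 26, C5→West 147, C6→North 8, C7→West 102, C8→West 42. Service 454; fixed 368; total 822.
{East, West}: C1→West 56, C2→East 55, C3→West 40, C4→East 39, C5→West 147, C6→East 24, C7→West 102, C8→West 42. Service 505; fixed 378; total 883.
{West}: C1→West 56, C2→West 132, C3→West 40, C4→West 156, C5→West 147, C6→West 48, C7→West 102, C8→West 42. Service 723; fixed 173; total 896.
{North, South, East, West}: C1→West 56, C2→North 33, C3→South 40, C4→North 26, C5→West 147, C6→North 8, C7→South 34, C8→West 42. Service 386; fixed 1049; total 1435.
No other subset beats 822.

Minimum total cost: 822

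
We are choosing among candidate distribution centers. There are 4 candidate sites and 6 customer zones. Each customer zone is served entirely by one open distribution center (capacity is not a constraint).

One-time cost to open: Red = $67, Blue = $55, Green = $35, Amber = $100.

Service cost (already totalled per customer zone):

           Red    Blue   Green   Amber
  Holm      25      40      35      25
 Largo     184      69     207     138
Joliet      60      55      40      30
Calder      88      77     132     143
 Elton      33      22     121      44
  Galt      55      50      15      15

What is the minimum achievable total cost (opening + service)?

Minimum total cost: 348

For any fixed open set, each customer zone goes to its cheapest open site; total = fixed + service.
{Blue, Green}: Holm→Green 35, Largo→Blue 69, Joliet→Green 40, Calder→Blue 77, Elton→Blue 22, Galt→Green 15. Service 258; fixed 90; total 348.
{Blue}: service 313 + fixed 55 = 368
{Blue, Amber}: Holm→Amber 25, Largo→Blue 69, Joliet→Amber 30, Calder→Blue 77, Elton→Blue 22, Galt→Amber 15. Service 238; fixed 155; total 393.
{Red, Blue, Green, Amber}: service 238 + fixed 257 = 495
(All 15 nonempty subsets were checked; Blue and Green is lowest.)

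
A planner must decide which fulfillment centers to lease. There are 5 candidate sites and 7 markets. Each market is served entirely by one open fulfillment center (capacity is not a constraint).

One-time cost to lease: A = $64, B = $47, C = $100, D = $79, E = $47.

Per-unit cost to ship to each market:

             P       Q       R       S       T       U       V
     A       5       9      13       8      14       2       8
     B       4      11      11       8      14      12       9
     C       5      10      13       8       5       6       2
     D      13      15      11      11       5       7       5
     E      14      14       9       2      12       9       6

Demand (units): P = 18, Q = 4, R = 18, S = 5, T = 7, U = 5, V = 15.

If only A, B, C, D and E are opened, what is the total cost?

Each market is assigned to its cheapest site among the open ones.
{A, B, C, D, E}: P→B 4·18=72, Q→A 9·4=36, R→E 9·18=162, S→E 2·5=10, T→C 5·7=35, U→A 2·5=10, V→C 2·15=30. Service 355; fixed 337; total 692.

Total cost: 692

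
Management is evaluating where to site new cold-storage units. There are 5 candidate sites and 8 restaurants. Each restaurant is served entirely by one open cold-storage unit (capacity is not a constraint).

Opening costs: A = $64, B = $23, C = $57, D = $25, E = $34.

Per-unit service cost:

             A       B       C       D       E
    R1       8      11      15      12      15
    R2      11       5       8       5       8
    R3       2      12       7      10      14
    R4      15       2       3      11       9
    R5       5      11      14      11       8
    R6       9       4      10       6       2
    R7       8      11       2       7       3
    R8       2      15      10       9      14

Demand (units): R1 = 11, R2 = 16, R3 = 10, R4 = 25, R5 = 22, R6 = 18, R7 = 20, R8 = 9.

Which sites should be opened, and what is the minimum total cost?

For any fixed open set, each restaurant goes to its cheapest open site; total = fixed + service.
{A, B, E}: R1→A 8·11=88, R2→B 5·16=80, R3→A 2·10=20, R4→B 2·25=50, R5→A 5·22=110, R6→E 2·18=36, R7→E 3·20=60, R8→A 2·9=18. Service 462; fixed 121; total 583.
{A, B, D, E}: R1→A 8·11=88, R2→B 5·16=80, R3→A 2·10=20, R4→B 2·25=50, R5→A 5·22=110, R6→E 2·18=36, R7→E 3·20=60, R8→A 2·9=18. Service 462; fixed 146; total 608.
{A, B, C, E}: service 442 + fixed 178 = 620
{A, B, C, D, E}: service 442 + fixed 203 = 645
No other subset beats 583.

Open A, B and E; minimum total cost 583.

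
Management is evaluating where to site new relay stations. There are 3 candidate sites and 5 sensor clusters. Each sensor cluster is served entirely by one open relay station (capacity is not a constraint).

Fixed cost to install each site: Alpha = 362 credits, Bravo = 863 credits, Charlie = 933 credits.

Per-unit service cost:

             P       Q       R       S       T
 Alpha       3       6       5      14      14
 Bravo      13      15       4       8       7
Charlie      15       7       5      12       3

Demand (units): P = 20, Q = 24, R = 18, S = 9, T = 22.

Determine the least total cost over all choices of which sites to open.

For any fixed open set, each sensor cluster goes to its cheapest open site; total = fixed + service.
{Alpha}: P→Alpha 3·20=60, Q→Alpha 6·24=144, R→Alpha 5·18=90, S→Alpha 14·9=126, T→Alpha 14·22=308. Service 728; fixed 362; total 1090.
{Charlie}: P→Charlie 15·20=300, Q→Charlie 7·24=168, R→Charlie 5·18=90, S→Charlie 12·9=108, T→Charlie 3·22=66. Service 732; fixed 933; total 1665.
{Alpha, Bravo}: P→Alpha 3·20=60, Q→Alpha 6·24=144, R→Bravo 4·18=72, S→Bravo 8·9=72, T→Bravo 7·22=154. Service 502; fixed 1225; total 1727.
{Alpha, Bravo, Charlie}: service 414 + fixed 2158 = 2572
(All 7 nonempty subsets were checked; Alpha only is lowest.)

Minimum total cost: 1090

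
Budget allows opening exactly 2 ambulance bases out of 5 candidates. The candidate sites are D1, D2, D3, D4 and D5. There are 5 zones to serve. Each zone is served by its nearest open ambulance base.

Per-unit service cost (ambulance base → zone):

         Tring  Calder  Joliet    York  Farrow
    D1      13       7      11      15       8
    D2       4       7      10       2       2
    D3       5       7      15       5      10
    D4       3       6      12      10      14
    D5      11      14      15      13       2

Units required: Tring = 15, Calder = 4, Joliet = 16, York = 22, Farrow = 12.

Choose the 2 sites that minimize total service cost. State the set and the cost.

Choose D2 and D4; total service cost 297.

With exactly 2 open, each zone uses its cheapest among the chosen.
{D2, D4}: Tring→D4 3·15=45, Calder→D4 6·4=24, Joliet→D2 10·16=160, York→D2 2·22=44, Farrow→D2 2·12=24. Service cost 297.
{D1, D2}: service cost 316
{D2, D3}: service cost 316
Among all 10 size-2 choices, {D2, D4} is lowest.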